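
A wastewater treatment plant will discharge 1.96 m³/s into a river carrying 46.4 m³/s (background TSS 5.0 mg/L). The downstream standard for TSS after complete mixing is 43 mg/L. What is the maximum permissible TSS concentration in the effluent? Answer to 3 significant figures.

At the limit, (Qr·Cr + Qe·Cₑ)/(Qr + Qe) = 43:
Cₑ = (48.36·43 − 46.40·5.000) / 1.960 = 942.6 mg/L.

943 mg/L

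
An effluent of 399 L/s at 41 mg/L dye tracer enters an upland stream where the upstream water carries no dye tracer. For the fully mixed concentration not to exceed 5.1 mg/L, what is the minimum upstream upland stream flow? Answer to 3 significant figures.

Set C_mix = 5.1: (Q·0 + 399.0·41.00) / (Q + 399.0) = 5.1
→ Q = 399.0·(41.00 − 5.1)/(5.1 − 0) = 2809 L/s.

2810 L/s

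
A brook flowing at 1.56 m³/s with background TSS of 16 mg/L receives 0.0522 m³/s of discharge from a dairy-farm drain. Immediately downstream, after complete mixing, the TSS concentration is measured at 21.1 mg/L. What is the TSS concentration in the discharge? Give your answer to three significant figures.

Mass balance: 1.560·16.00 + 0.05220·Cₑ = 1.612·21.10
→ Cₑ = (1.612·21.10 − 1.560·16.00) / 0.05220 = 173.5 mg/L.

174 mg/L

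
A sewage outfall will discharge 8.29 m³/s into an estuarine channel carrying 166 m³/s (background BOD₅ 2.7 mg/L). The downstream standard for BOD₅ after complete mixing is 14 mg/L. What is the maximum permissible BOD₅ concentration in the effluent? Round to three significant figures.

240 mg/L

At the limit, (Qr·Cr + Qe·Cₑ)/(Qr + Qe) = 14:
Cₑ = (174.3·14 − 166.0·2.700) / 8.290 = 240.3 mg/L.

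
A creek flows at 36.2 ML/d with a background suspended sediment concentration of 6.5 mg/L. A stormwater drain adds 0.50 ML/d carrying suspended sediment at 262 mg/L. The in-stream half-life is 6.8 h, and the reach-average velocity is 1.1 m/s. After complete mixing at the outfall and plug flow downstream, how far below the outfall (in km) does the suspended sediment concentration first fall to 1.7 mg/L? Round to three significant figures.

Conservation of mass: C = (36.20·6.500 + 0.5000·262.0) / 36.70 = 366.3/36.70 = 9.981 mg/L.
Half-life 6.8 h → k = ln 2 / 6.8 = 0.1019 h⁻¹ = 2.446 d⁻¹.
Set 9.981·exp(−k·t) = 1.7 → t = ln(9.981/1.7)/k = 62510 s = 17.36 h.
Distance = v·t = 1.1·62510 = 68760 m = 68.76 km.

68.8 km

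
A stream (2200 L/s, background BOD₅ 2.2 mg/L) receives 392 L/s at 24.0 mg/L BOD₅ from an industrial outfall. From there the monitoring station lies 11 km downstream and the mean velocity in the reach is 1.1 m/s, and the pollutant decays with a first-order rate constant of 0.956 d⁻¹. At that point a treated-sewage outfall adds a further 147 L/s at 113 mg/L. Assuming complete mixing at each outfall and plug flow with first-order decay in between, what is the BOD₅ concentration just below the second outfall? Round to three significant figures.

After mixing, C = (2200·2.200 + 392.0·24.00) / 2592 = 14250/2592 = 5.497 mg/L; combined flow 2592 L/s.
Travel time t = 11·1000 / 1.1 = 10000 s = 2.778 h.
After decay, C = 5.497 × e^(−kt) = 5.497 × 0.8953 = 4.921 mg/L.
At the second outfall, C = (2592·4.921 + 147.0·113.0) / (2592 + 147.0) = 10.72 mg/L.

10.7 mg/L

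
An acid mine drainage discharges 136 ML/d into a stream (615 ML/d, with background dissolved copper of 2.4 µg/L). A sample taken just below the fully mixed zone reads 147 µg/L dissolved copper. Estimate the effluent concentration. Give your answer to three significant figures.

801 µg/L

Mass balance: 615.0·2.400 + 136.0·Cₑ = 751.0·147.0
→ Cₑ = (751.0·147.0 − 615.0·2.400) / 136.0 = 800.9 µg/L.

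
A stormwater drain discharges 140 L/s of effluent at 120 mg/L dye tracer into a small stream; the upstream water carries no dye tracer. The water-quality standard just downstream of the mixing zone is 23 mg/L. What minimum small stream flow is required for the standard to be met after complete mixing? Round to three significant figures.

Set C_mix = 23: (Q·0 + 140.0·120.0) / (Q + 140.0) = 23
→ Q = 140.0·(120.0 − 23)/(23 − 0) = 590.4 L/s.

590 L/s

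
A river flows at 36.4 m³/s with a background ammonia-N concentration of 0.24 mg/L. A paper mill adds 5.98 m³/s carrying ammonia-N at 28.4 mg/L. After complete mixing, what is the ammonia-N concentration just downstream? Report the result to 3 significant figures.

4.21 mg/L

Mixed concentration C = ΣQC/ΣQ = (36.40·0.2400 + 5.980·28.40) / 42.38 = 178.6/42.38 = 4.213 mg/L.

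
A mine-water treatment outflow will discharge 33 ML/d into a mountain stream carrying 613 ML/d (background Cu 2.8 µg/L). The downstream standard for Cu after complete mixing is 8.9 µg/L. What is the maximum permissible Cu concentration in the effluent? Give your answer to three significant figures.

At the limit, (Qr·Cr + Qe·Cₑ)/(Qr + Qe) = 8.9:
Cₑ = (646.0·8.9 − 613.0·2.800) / 33.00 = 122.2 µg/L.

122 µg/L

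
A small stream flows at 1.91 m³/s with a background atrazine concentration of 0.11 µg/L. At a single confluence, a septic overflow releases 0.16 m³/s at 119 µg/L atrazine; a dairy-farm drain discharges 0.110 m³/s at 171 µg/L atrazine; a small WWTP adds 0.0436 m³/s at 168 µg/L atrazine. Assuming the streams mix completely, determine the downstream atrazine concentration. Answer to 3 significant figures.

20.4 µg/L

Mixed concentration C = ΣQC/ΣQ = (1.910·0.1100 + 0.1600·119.0 + 0.1100·171.0 + 0.04360·168.0) / 2.224 = 45.38/2.224 = 20.41 µg/L.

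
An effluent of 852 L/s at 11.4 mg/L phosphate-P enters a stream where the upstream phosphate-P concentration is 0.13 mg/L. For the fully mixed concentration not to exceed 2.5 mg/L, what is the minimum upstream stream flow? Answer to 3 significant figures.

3200 L/s

Set C_mix = 2.5: (Q·0.1300 + 852.0·11.40) / (Q + 852.0) = 2.5
→ Q = 852.0·(11.40 − 2.5)/(2.5 − 0.1300) = 3199 L/s.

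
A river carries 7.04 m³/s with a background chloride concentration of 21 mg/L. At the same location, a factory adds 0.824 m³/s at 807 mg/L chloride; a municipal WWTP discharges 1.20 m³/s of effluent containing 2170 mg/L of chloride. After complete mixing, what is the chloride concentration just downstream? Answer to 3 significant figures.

After mixing, C = (7.040·21.00 + 0.8240·807.0 + 1.200·2170) / 9.064 = 3417/9.064 = 377.0 mg/L.

377 mg/L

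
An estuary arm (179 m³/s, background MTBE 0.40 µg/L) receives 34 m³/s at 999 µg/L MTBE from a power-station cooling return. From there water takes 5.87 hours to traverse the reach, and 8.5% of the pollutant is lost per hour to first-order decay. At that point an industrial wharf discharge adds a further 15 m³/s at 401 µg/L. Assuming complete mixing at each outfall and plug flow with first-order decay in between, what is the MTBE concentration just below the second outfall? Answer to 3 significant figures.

115 µg/L

Conservation of mass: C = (179.0·0.4000 + 34.00·999.0) / 213.0 = 34040/213.0 = 159.8 µg/L; combined flow 213.0 m³/s.
8.5%/h lost → k = −ln(1 − 0.085) = 0.08883 h⁻¹.
Applying C = C₀e^(−kt): 159.8 × 0.5937 = 94.87 µg/L.
At the second outfall, C = (213.0·94.87 + 15.00·401.0) / (213.0 + 15.00) = 115.0 µg/L.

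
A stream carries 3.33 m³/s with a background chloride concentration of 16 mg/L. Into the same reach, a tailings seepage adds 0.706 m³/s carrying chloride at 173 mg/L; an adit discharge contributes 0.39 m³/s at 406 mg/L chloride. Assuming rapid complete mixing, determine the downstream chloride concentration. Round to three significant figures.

75.4 mg/L

Conservation of mass: C = (3.330·16.00 + 0.7060·173.0 + 0.3900·406.0) / 4.426 = 333.8/4.426 = 75.41 mg/L.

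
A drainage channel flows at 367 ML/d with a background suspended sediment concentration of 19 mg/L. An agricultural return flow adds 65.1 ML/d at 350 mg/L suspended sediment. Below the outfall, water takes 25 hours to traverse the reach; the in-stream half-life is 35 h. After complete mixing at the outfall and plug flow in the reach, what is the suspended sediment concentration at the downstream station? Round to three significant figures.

42.0 mg/L

Mixed concentration C = ΣQC/ΣQ = (367.0·19.00 + 65.10·350.0) / 432.1 = 29760/432.1 = 68.87 mg/L.
Half-life 35 h → k = ln 2 / 35 = 0.01980 h⁻¹ = 0.4753 d⁻¹.
Decay over the reach: 68.87·exp(−kt) = 68.87·0.6095 = 41.98 mg/L.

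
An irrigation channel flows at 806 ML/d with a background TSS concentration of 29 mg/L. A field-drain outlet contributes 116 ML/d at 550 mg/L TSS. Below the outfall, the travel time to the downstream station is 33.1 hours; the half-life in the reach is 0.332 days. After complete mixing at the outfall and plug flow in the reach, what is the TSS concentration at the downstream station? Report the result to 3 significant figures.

Mass balance: C = (806.0·29.00 + 116.0·550.0) / 922.0 = 87170/922.0 = 94.55 mg/L.
Half-life 0.332 d → k = ln 2 / 0.332 = 2.088 d⁻¹.
After decay, C = 94.55 × e^(−kt) = 94.55 × 0.05617 = 5.311 mg/L.

5.31 mg/L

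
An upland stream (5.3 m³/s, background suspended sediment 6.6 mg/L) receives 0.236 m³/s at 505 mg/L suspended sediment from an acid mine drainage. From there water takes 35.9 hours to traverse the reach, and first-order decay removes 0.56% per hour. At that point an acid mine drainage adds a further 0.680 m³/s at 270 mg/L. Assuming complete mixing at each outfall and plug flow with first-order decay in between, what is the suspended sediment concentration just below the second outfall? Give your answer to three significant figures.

Mixed concentration C = ΣQC/ΣQ = (5.300·6.600 + 0.2360·505.0) / 5.536 = 154.2/5.536 = 27.85 mg/L; combined flow 5.536 m³/s.
0.56%/h lost → k = −ln(1 − 0.0056) = 0.005616 h⁻¹.
Applying C = C₀e^(−kt): 27.85 × 0.8174 = 22.76 mg/L.
Second outfall: C = (5.536·22.76 + 0.6800·270.0)/6.216 = 49.81 mg/L.

49.8 mg/L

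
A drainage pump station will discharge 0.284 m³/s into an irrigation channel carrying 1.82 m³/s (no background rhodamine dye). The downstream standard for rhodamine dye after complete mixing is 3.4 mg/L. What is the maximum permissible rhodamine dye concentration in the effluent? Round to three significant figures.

25.2 mg/L

At the limit, (Qr·Cr + Qe·Cₑ)/(Qr + Qe) = 3.4:
Cₑ = (2.104·3.4 − 1.820·0) / 0.2840 = 25.19 mg/L.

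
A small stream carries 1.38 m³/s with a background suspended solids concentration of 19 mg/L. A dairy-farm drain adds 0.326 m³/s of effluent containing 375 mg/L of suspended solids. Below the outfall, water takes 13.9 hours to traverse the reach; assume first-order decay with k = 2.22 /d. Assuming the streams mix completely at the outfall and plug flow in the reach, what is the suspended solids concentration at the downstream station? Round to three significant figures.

24.1 mg/L

Mixed concentration C = ΣQC/ΣQ = (1.380·19.00 + 0.3260·375.0) / 1.706 = 148.5/1.706 = 87.03 mg/L.
After decay, C = 87.03 × e^(−kt) = 87.03 × 0.2764 = 24.06 mg/L.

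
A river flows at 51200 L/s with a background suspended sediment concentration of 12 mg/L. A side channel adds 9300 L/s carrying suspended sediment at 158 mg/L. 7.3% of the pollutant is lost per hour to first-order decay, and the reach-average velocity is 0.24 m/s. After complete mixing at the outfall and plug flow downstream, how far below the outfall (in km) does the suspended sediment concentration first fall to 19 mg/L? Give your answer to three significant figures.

Mixed concentration C = ΣQC/ΣQ = (51200·12.00 + 9300·158.0) / 60500 = 2084000/60500 = 34.44 mg/L.
7.3%/h lost → k = −ln(1 − 0.073) = 0.07580 h⁻¹.
Set 34.44·exp(−k·t) = 19 → t = ln(34.44/19)/k = 28250 s = 7.848 h.
Distance = v·t = 0.24·28250 = 6780 m = 6.780 km.

6.78 km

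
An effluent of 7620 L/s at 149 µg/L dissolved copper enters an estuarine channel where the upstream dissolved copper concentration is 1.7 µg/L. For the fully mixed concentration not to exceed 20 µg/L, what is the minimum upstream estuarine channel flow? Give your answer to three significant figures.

53700 L/s

Set C_mix = 20: (Q·1.700 + 7620·149.0) / (Q + 7620) = 20
→ Q = 7620·(149.0 − 20)/(20 − 1.700) = 53710 L/s.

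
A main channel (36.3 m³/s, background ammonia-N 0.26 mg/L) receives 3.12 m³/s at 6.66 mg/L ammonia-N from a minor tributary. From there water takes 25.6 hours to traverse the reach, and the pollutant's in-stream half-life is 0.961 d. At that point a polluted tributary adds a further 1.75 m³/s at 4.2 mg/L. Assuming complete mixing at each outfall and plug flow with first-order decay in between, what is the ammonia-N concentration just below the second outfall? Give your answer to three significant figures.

0.519 mg/L

Mass balance: C = (36.30·0.2600 + 3.120·6.660) / 39.42 = 30.22/39.42 = 0.7665 mg/L; combined flow 39.42 m³/s.
Half-life 0.961 d → k = ln 2 / 0.961 = 0.7213 d⁻¹.
Decay over the reach: 0.7665·exp(−kt) = 0.7665·0.4633 = 0.3551 mg/L.
At the second outfall, C = (39.42·0.3551 + 1.750·4.200) / (39.42 + 1.750) = 0.5186 mg/L.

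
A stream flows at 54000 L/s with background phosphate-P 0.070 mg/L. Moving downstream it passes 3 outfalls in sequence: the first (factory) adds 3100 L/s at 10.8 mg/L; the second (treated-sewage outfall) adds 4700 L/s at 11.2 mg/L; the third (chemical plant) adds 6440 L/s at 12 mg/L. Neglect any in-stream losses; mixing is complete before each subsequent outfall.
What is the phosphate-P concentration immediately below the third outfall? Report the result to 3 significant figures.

After outfall 1: Q = 54000 + 3100 = 57100 L/s; C = (54000·0.07000 + 3100·10.80)/57100 = 0.6525 mg/L.
After outfall 2: Q = 57100 + 4700 = 61800 L/s; C = (57100·0.6525 + 4700·11.20)/61800 = 1.455 mg/L.
After outfall 3: Q = 61800 + 6440 = 68240 L/s; C = (61800·1.455 + 6440·12.00)/68240 = 2.450 mg/L.

2.45 mg/L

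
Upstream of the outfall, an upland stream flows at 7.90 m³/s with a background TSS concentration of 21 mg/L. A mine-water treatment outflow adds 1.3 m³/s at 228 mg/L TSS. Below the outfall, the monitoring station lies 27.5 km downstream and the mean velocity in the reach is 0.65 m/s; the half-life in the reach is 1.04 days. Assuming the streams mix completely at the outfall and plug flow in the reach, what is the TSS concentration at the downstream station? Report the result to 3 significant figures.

36.3 mg/L

Mixed concentration C = ΣQC/ΣQ = (7.900·21.00 + 1.300·228.0) / 9.200 = 462.3/9.200 = 50.25 mg/L.
Travel time t = 27.5·1000 / 0.65 = 42310 s = 11.75 h.
Half-life 1.04 d → k = ln 2 / 1.04 = 0.6665 d⁻¹.
After decay, C = 50.25 × e^(−kt) = 50.25 × 0.7215 = 36.26 mg/L.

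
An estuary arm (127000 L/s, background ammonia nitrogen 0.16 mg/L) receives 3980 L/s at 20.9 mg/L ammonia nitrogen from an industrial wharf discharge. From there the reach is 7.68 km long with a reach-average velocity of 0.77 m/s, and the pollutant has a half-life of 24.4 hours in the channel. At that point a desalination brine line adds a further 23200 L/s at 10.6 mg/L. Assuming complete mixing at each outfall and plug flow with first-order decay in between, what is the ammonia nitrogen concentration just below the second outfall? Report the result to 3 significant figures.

2.22 mg/L

Conservation of mass: C = (127000·0.1600 + 3980·20.90) / 131000 = 103500/131000 = 0.7902 mg/L; combined flow 131000 L/s.
Travel time t = 7.68·1000 / 0.77 = 9974 s = 2.771 h.
Half-life 24.4 h → k = ln 2 / 24.4 = 0.02841 h⁻¹ = 0.6818 d⁻¹.
Applying C = C₀e^(−kt): 0.7902 × 0.9243 = 0.7304 mg/L.
Second outfall: C = (131000·0.7304 + 23200·10.60)/154200 = 2.216 mg/L.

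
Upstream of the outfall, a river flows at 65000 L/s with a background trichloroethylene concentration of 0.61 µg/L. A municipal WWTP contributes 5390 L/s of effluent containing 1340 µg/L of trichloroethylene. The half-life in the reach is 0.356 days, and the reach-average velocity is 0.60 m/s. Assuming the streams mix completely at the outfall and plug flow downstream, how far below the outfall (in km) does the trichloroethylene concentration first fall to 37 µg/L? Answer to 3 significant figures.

After mixing, C = (65000·0.6100 + 5390·1340) / 70390 = 7262000/70390 = 103.2 µg/L.
Half-life 0.356 d → k = ln 2 / 0.356 = 1.947 d⁻¹.
Set 103.2·exp(−k·t) = 37 → t = ln(103.2/37)/k = 45510 s = 12.64 h.
Distance = v·t = 0.60·45510 = 27300 m = 27.30 km.

27.3 km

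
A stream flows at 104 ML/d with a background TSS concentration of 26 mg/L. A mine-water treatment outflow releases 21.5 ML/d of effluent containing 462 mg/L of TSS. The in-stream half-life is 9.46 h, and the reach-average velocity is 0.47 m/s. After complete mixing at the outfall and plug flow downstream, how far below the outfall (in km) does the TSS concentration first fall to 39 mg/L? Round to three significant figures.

Conservation of mass: C = (104.0·26.00 + 21.50·462.0) / 125.5 = 12640/125.5 = 100.7 mg/L.
Half-life 9.46 h → k = ln 2 / 9.46 = 0.07327 h⁻¹ = 1.759 d⁻¹.
Set 100.7·exp(−k·t) = 39 → t = ln(100.7/39)/k = 46600 s = 12.95 h.
Distance = v·t = 0.47·46600 = 21900 m = 21.90 km.

21.9 km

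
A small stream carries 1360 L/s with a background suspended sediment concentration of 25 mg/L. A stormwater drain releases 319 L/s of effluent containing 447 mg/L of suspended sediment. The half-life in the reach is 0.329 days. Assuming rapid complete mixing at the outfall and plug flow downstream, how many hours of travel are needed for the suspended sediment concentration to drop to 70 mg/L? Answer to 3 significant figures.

After mixing, C = (1360·25.00 + 319.0·447.0) / 1679 = 176600/1679 = 105.2 mg/L.
Half-life 0.329 d → k = ln 2 / 0.329 = 2.107 d⁻¹.
105.2·exp(−k·t) = 70 → t = ln(105.2/70)/k = 16700 s = 4.638 h.

4.64 h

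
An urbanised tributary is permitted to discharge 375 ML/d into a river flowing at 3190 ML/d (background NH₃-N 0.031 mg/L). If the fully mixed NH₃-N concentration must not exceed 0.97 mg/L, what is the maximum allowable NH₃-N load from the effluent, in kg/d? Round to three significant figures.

3360 kg/d

Mass balance at the limit: 3190·0.03100 + 375.0·Cₑ = 3565·0.97 → Cₑ = 8.958 mg/L.
375.0 ML/d = 4.340 m³/s. Load = 4.340 m³/s × 8.958 g/m³ × 86 400 s/d = 3359 kg/d.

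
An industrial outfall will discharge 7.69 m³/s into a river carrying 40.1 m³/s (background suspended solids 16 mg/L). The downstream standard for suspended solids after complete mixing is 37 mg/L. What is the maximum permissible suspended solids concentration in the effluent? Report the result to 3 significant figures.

At the limit, (Qr·Cr + Qe·Cₑ)/(Qr + Qe) = 37:
Cₑ = (47.79·37 − 40.10·16.00) / 7.690 = 146.5 mg/L.

147 mg/L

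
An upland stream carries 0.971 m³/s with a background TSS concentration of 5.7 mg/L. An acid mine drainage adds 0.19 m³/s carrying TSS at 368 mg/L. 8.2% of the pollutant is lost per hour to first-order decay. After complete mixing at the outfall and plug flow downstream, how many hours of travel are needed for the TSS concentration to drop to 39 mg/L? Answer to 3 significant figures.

5.97 h

Mixed concentration C = ΣQC/ΣQ = (0.9710·5.700 + 0.1900·368.0) / 1.161 = 75.45/1.161 = 64.99 mg/L.
8.2%/h lost → k = −ln(1 − 0.082) = 0.08556 h⁻¹.
64.99·exp(−k·t) = 39 → t = ln(64.99/39)/k = 21490 s = 5.969 h.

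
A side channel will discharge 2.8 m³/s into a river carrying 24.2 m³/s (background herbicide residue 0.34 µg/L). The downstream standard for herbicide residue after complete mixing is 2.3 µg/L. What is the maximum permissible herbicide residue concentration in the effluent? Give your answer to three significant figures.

19.2 µg/L

At the limit, (Qr·Cr + Qe·Cₑ)/(Qr + Qe) = 2.3:
Cₑ = (27.00·2.3 − 24.20·0.3400) / 2.800 = 19.24 µg/L.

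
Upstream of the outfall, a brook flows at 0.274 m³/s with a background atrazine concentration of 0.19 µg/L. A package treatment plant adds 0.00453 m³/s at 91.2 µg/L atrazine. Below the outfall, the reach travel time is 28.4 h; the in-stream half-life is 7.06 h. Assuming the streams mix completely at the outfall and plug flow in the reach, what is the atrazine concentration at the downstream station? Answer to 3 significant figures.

0.103 µg/L

Mass balance: C = (0.2740·0.1900 + 0.004530·91.20) / 0.2785 = 0.4652/0.2785 = 1.670 µg/L.
Half-life 7.06 h → k = ln 2 / 7.06 = 0.09818 h⁻¹ = 2.356 d⁻¹.
Applying C = C₀e^(−kt): 1.670 × 0.06153 = 0.1028 µg/L.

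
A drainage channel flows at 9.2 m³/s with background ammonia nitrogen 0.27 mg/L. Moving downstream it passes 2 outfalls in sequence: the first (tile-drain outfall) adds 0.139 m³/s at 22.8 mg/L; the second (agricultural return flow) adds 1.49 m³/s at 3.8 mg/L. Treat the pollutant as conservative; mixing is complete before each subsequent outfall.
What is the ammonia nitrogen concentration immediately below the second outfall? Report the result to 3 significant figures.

Outfall 1: combined Q = 9.339 m³/s; C = (9.200·0.2700 + 0.1390·22.80)/9.339 = 0.6053 mg/L.
Outfall 2: combined Q = 10.83 m³/s; C = (9.339·0.6053 + 1.490·3.800)/10.83 = 1.045 mg/L.

1.04 mg/L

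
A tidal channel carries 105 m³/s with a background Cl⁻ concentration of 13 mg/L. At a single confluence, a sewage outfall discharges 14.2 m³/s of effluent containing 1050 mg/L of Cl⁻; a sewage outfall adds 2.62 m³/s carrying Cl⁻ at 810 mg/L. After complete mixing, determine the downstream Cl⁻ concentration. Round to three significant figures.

After mixing, C = (105.0·13.00 + 14.20·1050 + 2.620·810.0) / 121.8 = 18400/121.8 = 151.0 mg/L.

151 mg/L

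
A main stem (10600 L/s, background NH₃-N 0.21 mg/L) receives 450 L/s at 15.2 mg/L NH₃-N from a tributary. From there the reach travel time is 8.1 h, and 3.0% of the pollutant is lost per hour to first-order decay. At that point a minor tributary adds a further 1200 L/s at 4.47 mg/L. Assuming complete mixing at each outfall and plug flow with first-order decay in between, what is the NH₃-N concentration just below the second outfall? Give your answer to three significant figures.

Mixed concentration C = ΣQC/ΣQ = (10600·0.2100 + 450.0·15.20) / 11050 = 9066/11050 = 0.8205 mg/L; combined flow 11050 L/s.
3.0%/h lost → k = −ln(1 − 0.03) = 0.03046 h⁻¹.
Decay over the reach: 0.8205·exp(−kt) = 0.8205·0.7814 = 0.6411 mg/L.
At the second outfall, C = (11050·0.6411 + 1200·4.470) / (11050 + 1200) = 1.016 mg/L.

1.02 mg/L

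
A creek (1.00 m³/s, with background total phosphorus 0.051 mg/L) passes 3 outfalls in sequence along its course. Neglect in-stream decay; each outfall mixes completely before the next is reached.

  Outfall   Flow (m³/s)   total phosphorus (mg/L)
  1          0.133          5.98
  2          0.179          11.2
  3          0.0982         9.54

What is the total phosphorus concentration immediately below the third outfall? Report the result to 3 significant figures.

2.69 mg/L

Outfall 1: combined Q = 1.133 m³/s; C = (1.000·0.05100 + 0.1330·5.980)/1.133 = 0.7470 mg/L.
Outfall 2: combined Q = 1.312 m³/s; C = (1.133·0.7470 + 0.1790·11.20)/1.312 = 2.173 mg/L.
Outfall 3: combined Q = 1.410 m³/s; C = (1.312·2.173 + 0.09820·9.540)/1.410 = 2.686 mg/L.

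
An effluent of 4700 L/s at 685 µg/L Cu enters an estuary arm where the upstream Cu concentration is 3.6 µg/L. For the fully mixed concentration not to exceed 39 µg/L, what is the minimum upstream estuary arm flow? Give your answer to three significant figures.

Set C_mix = 39: (Q·3.600 + 4700·685.0) / (Q + 4700) = 39
→ Q = 4700·(685.0 − 39)/(39 − 3.600) = 85770 L/s.

85800 L/s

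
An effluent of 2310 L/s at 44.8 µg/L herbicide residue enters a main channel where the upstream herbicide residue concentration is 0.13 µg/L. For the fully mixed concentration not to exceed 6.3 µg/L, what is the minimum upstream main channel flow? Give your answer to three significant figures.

Set C_mix = 6.3: (Q·0.1300 + 2310·44.80) / (Q + 2310) = 6.3
→ Q = 2310·(44.80 − 6.3)/(6.3 − 0.1300) = 14410 L/s.

14400 L/s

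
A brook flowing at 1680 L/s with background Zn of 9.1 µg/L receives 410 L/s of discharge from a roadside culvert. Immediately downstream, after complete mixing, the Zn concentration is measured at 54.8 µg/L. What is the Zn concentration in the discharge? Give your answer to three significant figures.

242 µg/L

Mass balance: 1680·9.100 + 410.0·Cₑ = 2090·54.80
→ Cₑ = (2090·54.80 − 1680·9.100) / 410.0 = 242.1 µg/L.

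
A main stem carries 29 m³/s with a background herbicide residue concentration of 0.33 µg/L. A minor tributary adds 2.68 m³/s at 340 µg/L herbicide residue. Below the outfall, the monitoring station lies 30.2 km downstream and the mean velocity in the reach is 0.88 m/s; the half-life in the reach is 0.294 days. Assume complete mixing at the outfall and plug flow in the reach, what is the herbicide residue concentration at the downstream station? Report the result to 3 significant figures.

11.4 µg/L

Mass balance: C = (29.00·0.3300 + 2.680·340.0) / 31.68 = 920.8/31.68 = 29.06 µg/L.
Travel time t = 30.2·1000 / 0.88 = 34320 s = 9.533 h.
Half-life 0.294 d → k = ln 2 / 0.294 = 2.358 d⁻¹.
After decay, C = 29.06 × e^(−kt) = 29.06 × 0.3920 = 11.39 µg/L.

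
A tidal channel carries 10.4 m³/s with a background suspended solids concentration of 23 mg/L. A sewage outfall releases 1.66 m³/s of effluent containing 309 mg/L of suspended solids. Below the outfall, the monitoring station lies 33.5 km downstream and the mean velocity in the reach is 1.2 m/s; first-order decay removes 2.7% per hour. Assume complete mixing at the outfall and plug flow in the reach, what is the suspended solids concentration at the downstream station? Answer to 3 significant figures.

Mixed concentration C = ΣQC/ΣQ = (10.40·23.00 + 1.660·309.0) / 12.06 = 752.1/12.06 = 62.37 mg/L.
Travel time t = 33.5·1000 / 1.2 = 27920 s = 7.755 h.
2.7%/h lost → k = −ln(1 − 0.027) = 0.02737 h⁻¹.
First-order decay: C = 62.37·exp(−k·t) = 62.37·0.8088 = 50.44 mg/L.

50.4 mg/L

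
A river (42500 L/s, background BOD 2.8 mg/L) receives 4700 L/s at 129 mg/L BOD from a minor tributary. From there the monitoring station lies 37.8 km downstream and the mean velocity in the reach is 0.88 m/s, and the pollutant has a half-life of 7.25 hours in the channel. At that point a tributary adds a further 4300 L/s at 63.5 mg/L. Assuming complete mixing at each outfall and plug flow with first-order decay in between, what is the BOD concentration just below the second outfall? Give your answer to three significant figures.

9.80 mg/L

Mass balance: C = (42500·2.800 + 4700·129.0) / 47200 = 725300/47200 = 15.37 mg/L; combined flow 47200 L/s.
Travel time t = 37.8·1000 / 0.88 = 42950 s = 11.93 h.
Half-life 7.25 h → k = ln 2 / 7.25 = 0.09561 h⁻¹ = 2.295 d⁻¹.
Applying C = C₀e^(−kt): 15.37 × 0.3196 = 4.911 mg/L.
Second outfall: C = (47200·4.911 + 4300·63.50)/51500 = 9.803 mg/L.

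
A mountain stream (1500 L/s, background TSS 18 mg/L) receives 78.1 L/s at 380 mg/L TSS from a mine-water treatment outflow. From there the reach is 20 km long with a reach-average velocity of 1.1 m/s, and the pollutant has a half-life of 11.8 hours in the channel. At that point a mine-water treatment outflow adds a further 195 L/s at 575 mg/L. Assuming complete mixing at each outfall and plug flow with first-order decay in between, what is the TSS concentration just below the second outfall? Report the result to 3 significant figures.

87.0 mg/L

Flow-weighted average: C = (1500·18.00 + 78.10·380.0) / 1578 = 56680/1578 = 35.92 mg/L; combined flow 1578 L/s.
Travel time t = 20·1000 / 1.1 = 18180 s = 5.051 h.
Half-life 11.8 h → k = ln 2 / 11.8 = 0.05874 h⁻¹ = 1.410 d⁻¹.
First-order decay: C = 35.92·exp(−k·t) = 35.92·0.7433 = 26.70 mg/L.
At the second outfall, C = (1578·26.70 + 195.0·575.0) / (1578 + 195.0) = 87.00 mg/L.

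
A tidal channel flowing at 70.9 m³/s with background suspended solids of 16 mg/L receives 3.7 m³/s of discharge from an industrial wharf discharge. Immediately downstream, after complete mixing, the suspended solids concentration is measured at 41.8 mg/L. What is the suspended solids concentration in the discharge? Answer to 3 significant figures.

536 mg/L

Mass balance: 70.90·16.00 + 3.700·Cₑ = 74.60·41.80
→ Cₑ = (74.60·41.80 − 70.90·16.00) / 3.700 = 536.2 mg/L.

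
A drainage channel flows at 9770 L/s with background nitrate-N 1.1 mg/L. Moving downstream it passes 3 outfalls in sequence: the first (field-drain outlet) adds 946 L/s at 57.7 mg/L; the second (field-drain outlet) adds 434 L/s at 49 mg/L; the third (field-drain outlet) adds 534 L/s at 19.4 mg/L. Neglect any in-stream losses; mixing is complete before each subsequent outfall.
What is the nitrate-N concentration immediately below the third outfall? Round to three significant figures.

8.30 mg/L

Outfall 1: combined Q = 10720 L/s; C = (9770·1.100 + 946.0·57.70)/10720 = 6.097 mg/L.
Outfall 2: combined Q = 11150 L/s; C = (10720·6.097 + 434.0·49.00)/11150 = 7.767 mg/L.
Outfall 3: combined Q = 11680 L/s; C = (11150·7.767 + 534.0·19.40)/11680 = 8.298 mg/L.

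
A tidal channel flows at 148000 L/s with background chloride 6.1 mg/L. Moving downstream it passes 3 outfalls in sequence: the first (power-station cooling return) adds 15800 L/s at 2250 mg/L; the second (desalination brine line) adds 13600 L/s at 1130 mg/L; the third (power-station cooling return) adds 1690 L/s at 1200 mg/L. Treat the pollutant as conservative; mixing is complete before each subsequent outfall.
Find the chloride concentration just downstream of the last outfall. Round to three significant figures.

Outfall 1: combined Q = 163800 L/s; C = (148000·6.100 + 15800·2250)/163800 = 222.5 mg/L.
Outfall 2: combined Q = 177400 L/s; C = (163800·222.5 + 13600·1130)/177400 = 292.1 mg/L.
Outfall 3: combined Q = 179100 L/s; C = (177400·292.1 + 1690·1200)/179100 = 300.7 mg/L.

301 mg/L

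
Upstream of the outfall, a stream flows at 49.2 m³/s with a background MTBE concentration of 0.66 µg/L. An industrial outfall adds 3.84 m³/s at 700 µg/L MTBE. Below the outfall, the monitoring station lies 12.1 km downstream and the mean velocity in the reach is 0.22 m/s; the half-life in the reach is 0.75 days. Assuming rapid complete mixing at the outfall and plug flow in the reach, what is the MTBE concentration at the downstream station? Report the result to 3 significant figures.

28.5 µg/L

After mixing, C = (49.20·0.6600 + 3.840·700.0) / 53.04 = 2720/53.04 = 51.29 µg/L.
Travel time t = 12.1·1000 / 0.22 = 55000 s = 15.28 h.
Half-life 0.75 d → k = ln 2 / 0.75 = 0.9242 d⁻¹.
After decay, C = 51.29 × e^(−kt) = 51.29 × 0.5553 = 28.48 µg/L.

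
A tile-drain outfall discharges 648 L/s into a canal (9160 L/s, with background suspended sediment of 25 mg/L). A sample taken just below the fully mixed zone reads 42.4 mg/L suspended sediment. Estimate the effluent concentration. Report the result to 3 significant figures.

Mass balance: 9160·25.00 + 648.0·Cₑ = 9808·42.40
→ Cₑ = (9808·42.40 − 9160·25.00) / 648.0 = 288.4 mg/L.

288 mg/L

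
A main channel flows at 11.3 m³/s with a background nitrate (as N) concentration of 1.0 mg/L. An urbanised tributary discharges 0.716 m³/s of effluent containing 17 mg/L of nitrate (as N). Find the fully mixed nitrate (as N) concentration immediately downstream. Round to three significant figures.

1.95 mg/L

Mixed concentration C = ΣQC/ΣQ = (11.30·1.000 + 0.7160·17.00) / 12.02 = 23.47/12.02 = 1.953 mg/L.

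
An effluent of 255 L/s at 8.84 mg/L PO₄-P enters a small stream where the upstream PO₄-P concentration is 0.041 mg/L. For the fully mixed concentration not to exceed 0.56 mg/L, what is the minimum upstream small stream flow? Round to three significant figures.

4070 L/s

Set C_mix = 0.56: (Q·0.04100 + 255.0·8.840) / (Q + 255.0) = 0.56
→ Q = 255.0·(8.840 − 0.56)/(0.56 − 0.04100) = 4068 L/s.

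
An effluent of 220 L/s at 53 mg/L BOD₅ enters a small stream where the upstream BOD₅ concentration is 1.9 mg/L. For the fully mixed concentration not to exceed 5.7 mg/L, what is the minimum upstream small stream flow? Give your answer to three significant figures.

Set C_mix = 5.7: (Q·1.900 + 220.0·53.00) / (Q + 220.0) = 5.7
→ Q = 220.0·(53.00 − 5.7)/(5.7 − 1.900) = 2738 L/s.

2740 L/s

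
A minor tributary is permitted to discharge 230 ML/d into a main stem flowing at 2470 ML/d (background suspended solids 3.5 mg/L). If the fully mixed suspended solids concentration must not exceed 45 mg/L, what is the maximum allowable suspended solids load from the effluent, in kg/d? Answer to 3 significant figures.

113000 kg/d

Mass balance at the limit: 2470·3.500 + 230.0·Cₑ = 2700·45 → Cₑ = 490.7 mg/L.
230.0 ML/d = 2.662 m³/s. Load = 2.662 m³/s × 490.7 g/m³ × 86 400 s/d = 112900 kg/d.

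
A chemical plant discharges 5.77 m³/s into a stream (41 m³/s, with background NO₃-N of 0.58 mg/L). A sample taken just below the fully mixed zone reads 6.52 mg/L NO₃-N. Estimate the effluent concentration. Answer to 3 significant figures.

48.7 mg/L

Mass balance: 41.00·0.5800 + 5.770·Cₑ = 46.77·6.520
→ Cₑ = (46.77·6.520 − 41.00·0.5800) / 5.770 = 48.73 mg/L.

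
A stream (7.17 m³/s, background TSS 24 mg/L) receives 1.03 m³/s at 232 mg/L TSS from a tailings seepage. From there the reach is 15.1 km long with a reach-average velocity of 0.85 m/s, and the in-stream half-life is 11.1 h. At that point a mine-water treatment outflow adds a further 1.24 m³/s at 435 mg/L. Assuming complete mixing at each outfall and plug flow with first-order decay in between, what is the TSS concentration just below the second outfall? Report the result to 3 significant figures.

89.1 mg/L

Flow-weighted average: C = (7.170·24.00 + 1.030·232.0) / 8.200 = 411.0/8.200 = 50.13 mg/L; combined flow 8.200 m³/s.
Travel time t = 15.1·1000 / 0.85 = 17760 s = 4.935 h.
Half-life 11.1 h → k = ln 2 / 11.1 = 0.06245 h⁻¹ = 1.499 d⁻¹.
Decay over the reach: 50.13·exp(−kt) = 50.13·0.7348 = 36.83 mg/L.
Second outfall: C = (8.200·36.83 + 1.240·435.0)/9.440 = 89.14 mg/L.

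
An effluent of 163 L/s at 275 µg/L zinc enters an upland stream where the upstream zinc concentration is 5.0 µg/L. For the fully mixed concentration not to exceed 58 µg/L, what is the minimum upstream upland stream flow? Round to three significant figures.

667 L/s

Set C_mix = 58: (Q·5.000 + 163.0·275.0) / (Q + 163.0) = 58
→ Q = 163.0·(275.0 − 58)/(58 − 5.000) = 667.4 L/s.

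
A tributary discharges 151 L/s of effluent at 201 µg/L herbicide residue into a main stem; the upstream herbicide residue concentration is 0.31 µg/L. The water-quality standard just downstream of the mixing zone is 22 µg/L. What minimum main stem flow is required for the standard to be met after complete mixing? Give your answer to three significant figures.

Set C_mix = 22: (Q·0.3100 + 151.0·201.0) / (Q + 151.0) = 22
→ Q = 151.0·(201.0 − 22)/(22 − 0.3100) = 1246 L/s.

1250 L/s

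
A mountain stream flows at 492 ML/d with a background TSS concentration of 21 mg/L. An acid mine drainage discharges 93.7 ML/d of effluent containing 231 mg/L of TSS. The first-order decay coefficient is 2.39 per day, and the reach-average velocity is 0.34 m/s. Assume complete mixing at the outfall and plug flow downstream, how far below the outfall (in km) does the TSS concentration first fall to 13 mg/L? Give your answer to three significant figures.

Flow-weighted average: C = (492.0·21.00 + 93.70·231.0) / 585.7 = 31980/585.7 = 54.60 mg/L.
Set 54.60·exp(−k·t) = 13 → t = ln(54.60/13)/k = 51880 s = 14.41 h.
Distance = v·t = 0.34·51880 = 17640 m = 17.64 km.

17.6 km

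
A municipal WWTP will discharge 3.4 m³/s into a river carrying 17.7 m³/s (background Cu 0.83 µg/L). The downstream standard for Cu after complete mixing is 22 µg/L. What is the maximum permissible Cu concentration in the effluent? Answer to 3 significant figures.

132 µg/L

At the limit, (Qr·Cr + Qe·Cₑ)/(Qr + Qe) = 22:
Cₑ = (21.10·22 − 17.70·0.8300) / 3.400 = 132.2 µg/L.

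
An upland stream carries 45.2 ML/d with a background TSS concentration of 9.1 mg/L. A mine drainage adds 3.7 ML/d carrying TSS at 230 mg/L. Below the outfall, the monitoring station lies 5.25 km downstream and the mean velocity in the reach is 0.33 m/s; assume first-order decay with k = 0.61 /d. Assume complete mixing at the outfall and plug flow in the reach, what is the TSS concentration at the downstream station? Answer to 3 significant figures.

Mixed concentration C = ΣQC/ΣQ = (45.20·9.100 + 3.700·230.0) / 48.90 = 1262/48.90 = 25.81 mg/L.
Travel time t = 5.25·1000 / 0.33 = 15910 s = 4.419 h.
Decay over the reach: 25.81·exp(−kt) = 25.81·0.8938 = 23.07 mg/L.

23.1 mg/L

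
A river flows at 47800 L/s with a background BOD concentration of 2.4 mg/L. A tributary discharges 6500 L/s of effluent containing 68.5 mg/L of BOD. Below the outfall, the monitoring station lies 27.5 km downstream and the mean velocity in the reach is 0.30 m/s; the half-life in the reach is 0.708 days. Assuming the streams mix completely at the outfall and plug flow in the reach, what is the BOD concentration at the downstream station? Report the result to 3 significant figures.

3.65 mg/L

Mass balance: C = (47800·2.400 + 6500·68.50) / 54300 = 560000/54300 = 10.31 mg/L.
Travel time t = 27.5·1000 / 0.30 = 91670 s = 25.46 h.
Half-life 0.708 d → k = ln 2 / 0.708 = 0.9790 d⁻¹.
Decay over the reach: 10.31·exp(−kt) = 10.31·0.3539 = 3.650 mg/L.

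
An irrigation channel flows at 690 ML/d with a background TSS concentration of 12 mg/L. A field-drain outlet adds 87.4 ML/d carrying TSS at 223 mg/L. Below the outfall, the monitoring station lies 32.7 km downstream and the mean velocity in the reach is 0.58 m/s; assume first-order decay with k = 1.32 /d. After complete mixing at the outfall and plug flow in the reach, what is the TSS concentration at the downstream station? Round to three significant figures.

Mass balance: C = (690.0·12.00 + 87.40·223.0) / 777.4 = 27770/777.4 = 35.72 mg/L.
Travel time t = 32.7·1000 / 0.58 = 56380 s = 15.66 h.
Decay over the reach: 35.72·exp(−kt) = 35.72·0.4226 = 15.10 mg/L.

15.1 mg/L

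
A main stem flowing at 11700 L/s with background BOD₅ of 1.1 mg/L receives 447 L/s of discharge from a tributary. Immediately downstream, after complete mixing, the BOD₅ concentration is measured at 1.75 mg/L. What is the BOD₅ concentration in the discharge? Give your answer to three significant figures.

Mass balance: 11700·1.100 + 447.0·Cₑ = 12150·1.750
→ Cₑ = (12150·1.750 − 11700·1.100) / 447.0 = 18.76 mg/L.

18.8 mg/L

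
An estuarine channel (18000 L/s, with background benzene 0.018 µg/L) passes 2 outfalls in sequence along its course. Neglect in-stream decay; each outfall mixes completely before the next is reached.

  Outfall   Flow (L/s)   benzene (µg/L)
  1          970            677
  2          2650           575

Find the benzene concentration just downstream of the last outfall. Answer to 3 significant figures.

Below outfall 1: Q → 18970 L/s, C = (18000·0.01800 + 970.0·677.0)/18970 = 34.63 µg/L.
Below outfall 2: Q → 21620 L/s, C = (18970·34.63 + 2650·575.0)/21620 = 100.9 µg/L.

101 µg/L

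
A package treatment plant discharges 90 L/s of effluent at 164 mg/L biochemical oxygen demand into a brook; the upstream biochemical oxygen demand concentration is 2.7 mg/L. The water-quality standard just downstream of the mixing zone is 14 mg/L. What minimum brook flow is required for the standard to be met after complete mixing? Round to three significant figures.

1190 L/s

Set C_mix = 14: (Q·2.700 + 90.00·164.0) / (Q + 90.00) = 14
→ Q = 90.00·(164.0 − 14)/(14 − 2.700) = 1195 L/s.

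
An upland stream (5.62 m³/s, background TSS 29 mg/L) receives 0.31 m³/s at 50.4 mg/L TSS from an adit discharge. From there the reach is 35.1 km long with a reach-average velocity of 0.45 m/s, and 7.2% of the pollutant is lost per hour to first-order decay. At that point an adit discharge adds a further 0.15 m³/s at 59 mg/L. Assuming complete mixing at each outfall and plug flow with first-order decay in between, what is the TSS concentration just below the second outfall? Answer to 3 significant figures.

7.27 mg/L

Conservation of mass: C = (5.620·29.00 + 0.3100·50.40) / 5.930 = 178.6/5.930 = 30.12 mg/L; combined flow 5.930 m³/s.
Travel time t = 35.1·1000 / 0.45 = 78000 s = 21.67 h.
7.2%/h lost → k = −ln(1 − 0.072) = 0.07472 h⁻¹.
After decay, C = 30.12 × e^(−kt) = 30.12 × 0.1981 = 5.966 mg/L.
Second outfall: C = (5.930·5.966 + 0.1500·59.00)/6.080 = 7.275 mg/L.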